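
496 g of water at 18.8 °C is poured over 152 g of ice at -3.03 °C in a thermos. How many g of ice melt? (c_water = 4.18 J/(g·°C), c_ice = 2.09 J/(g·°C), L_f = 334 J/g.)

Water can give up m c ΔT = 496×4.18×18.8 = 38978 J before reaching 0 °C.
Of that, 152×2.09×3.03 = 962.57 J goes to bring the ice to 0 °C, leaving 38015 J.
To melt every bit of ice: 152×334 = 50768 J.
38015 J < 50768 J, so only part of the ice melts and the system sits at 0 °C.
m_melt = 38015 / L_f = 113.8 g.

m_melted ≈ 114 g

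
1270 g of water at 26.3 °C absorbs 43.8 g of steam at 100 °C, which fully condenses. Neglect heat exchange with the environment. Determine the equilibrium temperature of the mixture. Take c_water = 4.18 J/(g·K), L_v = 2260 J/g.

Sum of m c ΔT and latent-heat terms is zero:
steam→water at 100 °C releases m L_v = 43.8·2260 = 98988
  condensed water 100 °C→T: 183.08(T − 100)
  water warms: 1270·4.18·(T − 26.3) = 5308.6(T − 26.3)
5491.7 T = 98988 + 18308 + 139616 = 256913
T ≈ 46.78 °C, under the boiling point, so the assumption holds.

T_f ≈ 46.8 °C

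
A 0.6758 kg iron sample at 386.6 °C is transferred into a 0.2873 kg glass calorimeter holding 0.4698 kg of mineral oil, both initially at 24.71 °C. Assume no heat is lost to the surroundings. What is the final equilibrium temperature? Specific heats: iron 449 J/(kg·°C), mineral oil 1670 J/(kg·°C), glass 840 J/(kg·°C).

T_f = Σ m_i c_i T_i / Σ m_i c_i:
T_f = (303.43×386.6 + 784.57×24.71 + 241.33×24.71) / (303.43 + 784.57 + 241.33)
    = 142658 / 1329.3 ≈ 107.32 °C

T_f ≈ 107.3 °C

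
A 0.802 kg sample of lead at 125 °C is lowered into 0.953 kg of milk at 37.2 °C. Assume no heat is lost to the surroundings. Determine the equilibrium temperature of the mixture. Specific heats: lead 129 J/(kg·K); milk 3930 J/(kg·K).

Energy conservation, ΣQ = 0:
0.802×129×(T − 125) + 0.953×3930×(T − 37.2) = 0
3848.7 T = 152257
T = 152257/3848.7 ≈ 39.56 °C

T_f ≈ 39.6 °C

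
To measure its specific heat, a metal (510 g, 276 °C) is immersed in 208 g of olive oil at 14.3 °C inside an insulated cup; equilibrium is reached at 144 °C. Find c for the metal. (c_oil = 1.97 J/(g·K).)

Net heat exchanged in the isolated system is zero:
510·c·(144 − 276) + 208·1.97·(144 − 14.3) = 0
-67320 c = -53146
c = -53146/-67320 ≈ 0.7895 J/(g·K)

c ≈ 0.789 J/(g·K)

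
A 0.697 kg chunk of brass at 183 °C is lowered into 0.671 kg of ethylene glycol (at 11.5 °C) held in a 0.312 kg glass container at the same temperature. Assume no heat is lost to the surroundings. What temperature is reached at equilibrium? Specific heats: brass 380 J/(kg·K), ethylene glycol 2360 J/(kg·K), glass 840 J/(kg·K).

T_f ≈ 33.0 °C

T_f = Σ m_i c_i T_i / Σ m_i c_i:
T_f = (264.86*183 + 1583.6*11.5 + 262.08*11.5) / (264.86 + 1583.6 + 262.08)
    = 69694 / 2110.5 ≈ 33.02 °C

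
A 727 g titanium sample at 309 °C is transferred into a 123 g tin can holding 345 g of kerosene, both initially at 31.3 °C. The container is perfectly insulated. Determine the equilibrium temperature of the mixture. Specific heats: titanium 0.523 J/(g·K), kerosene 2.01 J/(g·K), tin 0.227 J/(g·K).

Conservation of energy gives ΣQ = 0:
727*0.523*(T − 309) + 345*2.01*(T − 31.3) + 123*0.227*(T − 31.3) = 0
380.22(T − 309) + 693.45(T − 31.3) + 27.92(T − 31.3) = 0
(380.22 + 693.45 + 27.92) T = 380.22*309 + 693.45*31.3 + 27.92*31.3
T ≈ 127.15 °C

T_f ≈ 127.1 °C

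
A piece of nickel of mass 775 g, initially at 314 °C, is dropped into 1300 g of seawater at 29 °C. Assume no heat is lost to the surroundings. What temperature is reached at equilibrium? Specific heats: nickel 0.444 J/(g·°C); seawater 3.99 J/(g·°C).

|Q_nickel| = |Q_seawater|:
775·0.444·(314 − T) = 1300·3.99·(T − 29)
344.1(314 − T) = 5187(T − 29)
5531.1 T = 258470  ⇒  T ≈ 46.73 °C

T_f ≈ 46.7 °C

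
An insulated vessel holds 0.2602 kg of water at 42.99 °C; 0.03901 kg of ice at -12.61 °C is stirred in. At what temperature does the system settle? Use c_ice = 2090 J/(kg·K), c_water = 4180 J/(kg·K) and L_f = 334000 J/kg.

T_f ≈ 26.1 °C

Taking heat into each body as positive, Σ m c ΔT = 0:
ice -12.61→0 °C: 0.03901×2090×12.61 = 1028.1; latent heat to melt: 0.03901×334000 = 13029; meltwater 0→T: 0.03901×4180×T = 163.06 T; water cools: 0.2602×4180×(T − 42.99) = 1087.6(T − 42.99)
1250.7 T = 46757 − 14057 = 32700
T ≈ 26.15 °C (positive, so assuming full melt was valid).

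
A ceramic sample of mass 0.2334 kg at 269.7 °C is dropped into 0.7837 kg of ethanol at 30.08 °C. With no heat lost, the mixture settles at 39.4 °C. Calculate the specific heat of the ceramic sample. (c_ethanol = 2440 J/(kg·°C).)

Conservation of energy gives ΣQ = 0:
0.2334·c·(39.4 − 269.7) + 0.7837·2440·(39.4 − 30.08) = 0
-53.75 c = -17822
c = -17822/-53.75 ≈ 331.6 J/(kg·°C)

c ≈ 332 J/(kg·°C)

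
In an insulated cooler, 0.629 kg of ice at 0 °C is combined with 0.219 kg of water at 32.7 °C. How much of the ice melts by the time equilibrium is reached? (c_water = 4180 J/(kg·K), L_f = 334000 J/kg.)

m_melted ≈ 0.0896 kg

Water can give up m c ΔT = 0.219·4180·32.7 = 29934 J before reaching 0 °C.
To melt every bit of ice: 0.629·334000 = 210086 J.
That's not enough to melt it all — equilibrium is at 0 °C with ice remaining.
Mass melted = 29934/334000 ≈ 0.08962 kg.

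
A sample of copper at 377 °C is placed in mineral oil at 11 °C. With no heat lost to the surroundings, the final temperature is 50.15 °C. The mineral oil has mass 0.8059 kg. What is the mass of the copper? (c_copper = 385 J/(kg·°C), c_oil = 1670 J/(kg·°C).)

m ≈ 0.419 kg

Heat lost by the copper = heat gained by the oil:
m·385·(377 − 50.15) = 0.8059·1670·(50.15 − 11)
125837 m = 52690  ⇒  m ≈ 0.4187 kg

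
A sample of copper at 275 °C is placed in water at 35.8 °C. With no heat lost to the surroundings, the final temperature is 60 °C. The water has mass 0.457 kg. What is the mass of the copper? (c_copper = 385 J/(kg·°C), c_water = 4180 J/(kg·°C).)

m ≈ 0.558 kg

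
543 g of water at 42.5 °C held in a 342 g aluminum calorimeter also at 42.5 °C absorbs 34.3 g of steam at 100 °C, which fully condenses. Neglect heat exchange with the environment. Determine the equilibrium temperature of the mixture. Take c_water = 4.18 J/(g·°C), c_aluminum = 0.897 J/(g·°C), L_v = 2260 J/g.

T_f ≈ 74.0 °C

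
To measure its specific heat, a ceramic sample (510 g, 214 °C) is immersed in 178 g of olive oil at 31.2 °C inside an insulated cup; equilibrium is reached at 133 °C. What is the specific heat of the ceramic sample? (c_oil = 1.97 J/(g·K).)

c ≈ 0.864 J/(g·K)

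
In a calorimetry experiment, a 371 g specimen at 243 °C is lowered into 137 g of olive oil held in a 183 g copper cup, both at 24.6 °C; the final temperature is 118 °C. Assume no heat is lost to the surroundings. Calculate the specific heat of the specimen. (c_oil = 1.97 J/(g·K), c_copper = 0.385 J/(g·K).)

c ≈ 0.685 J/(g·K)

Net heat exchanged in the isolated system is zero:
371·c·(118 − 243) + 137·1.97·(118 − 24.6) + 183·0.385·(118 − 24.6) = 0
-46375 c = -31788
c = -31788/-46375 ≈ 0.6855 J/(g·K)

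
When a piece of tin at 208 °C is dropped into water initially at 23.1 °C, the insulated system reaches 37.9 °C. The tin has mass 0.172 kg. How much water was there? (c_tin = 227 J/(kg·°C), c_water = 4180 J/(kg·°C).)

m ≈ 0.107 kg

Heat gained plus heat lost sum to zero:
0.172·227·(37.9 − 208) + m·4180·(37.9 − 23.1) = 0
61864 m = 6641.4
m = 6641.4/61864 ≈ 0.1074 kg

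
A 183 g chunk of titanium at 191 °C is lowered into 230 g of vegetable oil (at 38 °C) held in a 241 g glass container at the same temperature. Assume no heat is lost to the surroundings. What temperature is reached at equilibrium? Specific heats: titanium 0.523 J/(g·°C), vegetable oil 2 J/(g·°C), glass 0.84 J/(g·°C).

T_f ≈ 57.3 °C

Heat gained plus heat lost sum to zero:
183*0.523*(T − 191) + 230*2*(T − 38) + 241*0.84*(T − 38) = 0
95.71(T − 191) + 460(T − 38) + 202.44(T − 38) = 0
758.15 T = 43453
T = 43453/758.15 ≈ 57.31 °C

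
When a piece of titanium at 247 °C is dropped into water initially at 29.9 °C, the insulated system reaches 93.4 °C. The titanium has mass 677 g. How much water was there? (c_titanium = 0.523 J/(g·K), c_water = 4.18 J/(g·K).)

m ≈ 205 g

|Q_titanium| = |Q_water|:
677×0.523×(247 − 93.4) = m×4.18×(93.4 − 29.9)
265.43 m = 54385  ⇒  m ≈ 204.9 g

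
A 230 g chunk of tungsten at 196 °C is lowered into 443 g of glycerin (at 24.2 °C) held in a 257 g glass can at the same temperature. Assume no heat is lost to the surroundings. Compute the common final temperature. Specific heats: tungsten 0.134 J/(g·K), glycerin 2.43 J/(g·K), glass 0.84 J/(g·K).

T_f ≈ 28.2 °C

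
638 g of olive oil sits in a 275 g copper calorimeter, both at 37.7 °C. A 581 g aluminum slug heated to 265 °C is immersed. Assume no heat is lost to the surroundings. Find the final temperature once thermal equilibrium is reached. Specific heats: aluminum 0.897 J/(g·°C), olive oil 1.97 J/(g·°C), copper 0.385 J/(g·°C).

T_f ≈ 100.6 °C

With ΣQ=0 the equilibrium temperature is the m·c-weighted mean:
T_f = (521.16×265 + 1256.9×37.7 + 105.88×37.7) / (521.16 + 1256.9 + 105.88)
    = 189482 / 1883.9 ≈ 100.58 °C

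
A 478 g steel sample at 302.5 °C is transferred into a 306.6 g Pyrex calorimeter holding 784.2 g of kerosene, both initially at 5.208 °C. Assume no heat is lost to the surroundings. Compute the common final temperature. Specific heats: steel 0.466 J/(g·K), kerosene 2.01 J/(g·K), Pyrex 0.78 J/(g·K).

T_f ≈ 37.7 °C

Setting the total heat transfer to zero:
478·0.466·(T − 302.5) + 784.2·2.01·(T − 5.208) + 306.6·0.78·(T − 5.208) = 0
2038.1 T = 76836
T = 76836 / 2038.1 = 37.7 °C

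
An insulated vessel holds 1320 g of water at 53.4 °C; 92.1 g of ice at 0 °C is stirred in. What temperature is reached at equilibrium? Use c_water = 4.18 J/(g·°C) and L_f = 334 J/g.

Energy balance with sensible and latent terms:
latent heat to melt: 92.1×334 = 30761; meltwater 0→T: 92.1×4.18×T = 384.98 T; water: 5517.6(T − 53.4)
5902.6 T = 294640 − 30761 = 263878
T ≈ 44.71 °C — above 0 °C, consistent with complete melting.

T_f ≈ 44.7 °C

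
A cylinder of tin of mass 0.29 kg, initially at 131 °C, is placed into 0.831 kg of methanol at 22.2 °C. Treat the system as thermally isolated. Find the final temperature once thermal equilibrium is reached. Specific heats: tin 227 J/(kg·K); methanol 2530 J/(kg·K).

Let T be the final temperature. ΣQ_i = 0:
0.29·227·(T − 131) + 0.831·2530·(T − 22.2) = 0
(65.83 + 2102.4) T = 65.83·131 + 2102.4·22.2
T ≈ 25.50 °C

T_f ≈ 25.5 °C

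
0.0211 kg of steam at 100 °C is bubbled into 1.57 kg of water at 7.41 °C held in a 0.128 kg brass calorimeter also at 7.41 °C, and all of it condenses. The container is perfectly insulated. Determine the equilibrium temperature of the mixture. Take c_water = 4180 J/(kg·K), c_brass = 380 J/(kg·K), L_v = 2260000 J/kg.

Sum of m c ΔT and latent-heat terms is zero:
steam→water at 100 °C releases m L_v = 0.0211×2260000 = 47686
  condensate cools 100→T: 0.0211×4180×(T − 100) = 88.2(T − 100)
  original water: 6562.6(T − 7.41)
  cup: 48.64(T − 7.41)
6699.4 T = 47686 + 8819.8 + 48989 = 105495
T ≈ 15.75 °C, under the boiling point, so the assumption holds.

T_f ≈ 15.7 °C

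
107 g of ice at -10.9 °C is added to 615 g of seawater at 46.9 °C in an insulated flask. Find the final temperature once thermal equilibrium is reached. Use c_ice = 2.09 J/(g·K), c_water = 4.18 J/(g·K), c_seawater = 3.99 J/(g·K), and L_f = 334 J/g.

Conservation of energy gives ΣQ = 0:
ice -10.9→0 °C: 107×2.09×10.9 = 2437.6
  latent heat to melt: 107×334 = 35738
  meltwater 0→T: 107×4.18×T = 447.26 T
  seawater cools: 615×3.99×(T − 46.9) = 2453.8(T − 46.9)
2901.1 T = 115086 − 38176 = 76910
T ≈ 26.51 °C. Since T > 0 °C, the all-ice-melts assumption holds.

T_f ≈ 26.5 °C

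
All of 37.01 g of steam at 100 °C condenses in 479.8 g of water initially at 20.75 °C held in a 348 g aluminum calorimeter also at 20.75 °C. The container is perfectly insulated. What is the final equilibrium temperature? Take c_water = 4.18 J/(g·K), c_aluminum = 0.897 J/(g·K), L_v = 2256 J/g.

Conservation of energy gives ΣQ = 0:
steam→water at 100 °C releases m L_v = 37.01·2256 = 83495
  condensed water 100 °C→T: 154.7(T − 100)
  water warms: 479.8·4.18·(T − 20.75) = 2005.6(T − 20.75)
  aluminum cup: 348·0.897·(T − 20.75) = 312.16(T − 20.75)
2472.4 T = 83495 + 15470 + 48093 = 147057
T ≈ 59.48 °C (< 100 °C, so full condensation is consistent).

T_f ≈ 59.5 °C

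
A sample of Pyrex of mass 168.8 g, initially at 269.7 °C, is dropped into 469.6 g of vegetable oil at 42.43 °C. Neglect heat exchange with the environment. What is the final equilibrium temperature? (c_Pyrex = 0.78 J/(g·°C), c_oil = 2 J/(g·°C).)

T_f ≈ 70.4 °C

Heat lost by the Pyrex equals heat gained by the oil:
168.8*0.78*(269.7 − T) = 469.6*2*(T − 42.43)
131.66(269.7 − T) = 939.2(T − 42.43)
1070.9 T = 75360  ⇒  T ≈ 70.37 °C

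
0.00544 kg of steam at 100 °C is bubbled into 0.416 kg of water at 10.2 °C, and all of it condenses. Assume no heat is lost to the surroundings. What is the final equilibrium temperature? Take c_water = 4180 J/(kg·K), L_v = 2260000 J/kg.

T_f ≈ 18.3 °C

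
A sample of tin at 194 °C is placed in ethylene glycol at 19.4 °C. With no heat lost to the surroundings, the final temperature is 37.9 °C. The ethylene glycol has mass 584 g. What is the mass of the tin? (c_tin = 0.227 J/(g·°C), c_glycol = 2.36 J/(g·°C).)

Heat gained plus heat lost sum to zero:
m×0.227×(37.9 − 194) + 584×2.36×(37.9 − 19.4) = 0
-35.43 m = -25497
m = -25497/-35.43 ≈ 719.6 g

m ≈ 720 g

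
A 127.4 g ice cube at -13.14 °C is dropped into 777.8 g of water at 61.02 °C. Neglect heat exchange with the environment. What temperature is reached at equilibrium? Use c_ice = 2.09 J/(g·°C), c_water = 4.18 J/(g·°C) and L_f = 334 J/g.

T_f ≈ 40.3 °C

Let T be the final temperature. ΣQ_i = 0:
warm ice to 0 °C: 127.4×2.09×(0 − (-13.14)) = 3498.7; melt ice: 127.4×334 = 42552; warm the meltwater: 532.53 T; water cools: 777.8×4.18×(T − 61.02) = 3251.2(T − 61.02)
3783.7 T = 198388 − 46050 = 152338
T ≈ 40.26 °C (positive, so assuming full melt was valid).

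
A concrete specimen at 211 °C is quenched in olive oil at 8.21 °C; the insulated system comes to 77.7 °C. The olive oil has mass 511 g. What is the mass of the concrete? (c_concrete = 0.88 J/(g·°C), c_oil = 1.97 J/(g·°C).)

m ≈ 596 g

Net heat exchanged in the isolated system is zero:
m·0.88·(77.7 − 211) + 511·1.97·(77.7 − 8.21) = 0
-117.3 m = -69953
m = -69953/-117.3 ≈ 596.3 g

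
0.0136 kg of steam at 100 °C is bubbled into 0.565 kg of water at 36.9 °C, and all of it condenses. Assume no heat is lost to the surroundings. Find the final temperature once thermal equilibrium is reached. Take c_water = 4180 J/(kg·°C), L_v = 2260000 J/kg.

T_f ≈ 51.1 °C

Let T be the final temperature. ΣQ_i = 0:
condense steam: −0.0136·2260000 = −30736
  condensed water 100 °C→T: 56.85(T − 100)
  water warms: 0.565·4180·(T − 36.9) = 2361.7(T − 36.9)
2418.5 T = 30736 + 5684.8 + 87147 = 123568
T ≈ 51.09 °C (< 100 °C, so full condensation is consistent).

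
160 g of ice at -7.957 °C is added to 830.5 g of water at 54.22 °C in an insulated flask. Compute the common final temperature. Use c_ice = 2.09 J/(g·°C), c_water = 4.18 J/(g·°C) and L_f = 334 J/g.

Energy balance with sensible and latent terms:
warm ice to 0 °C: 160·2.09·(0 − (-7.957)) = 2660.8
  fusion: m_ice L_f = 160·334 = 53440
  meltwater 0→T: 160·4.18·T = 668.8 T
  water: 3471.5(T − 54.22)
4140.3 T = 188224 − 56101 = 132123
T ≈ 31.91 °C. Since T > 0 °C, the all-ice-melts assumption holds.

T_f ≈ 31.9 °C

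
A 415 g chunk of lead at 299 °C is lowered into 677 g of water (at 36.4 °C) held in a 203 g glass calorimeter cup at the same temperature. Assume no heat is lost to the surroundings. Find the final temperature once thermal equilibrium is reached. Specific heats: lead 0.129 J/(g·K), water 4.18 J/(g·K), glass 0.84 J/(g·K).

T_f ≈ 41.0 °C

T_f is the heat-capacity-weighted average of the initial temperatures:
T_f = (53.54*299 + 2829.9*36.4 + 170.52*36.4) / (53.54 + 2829.9 + 170.52)
    = 125221 / 3053.9 ≈ 41.00 °C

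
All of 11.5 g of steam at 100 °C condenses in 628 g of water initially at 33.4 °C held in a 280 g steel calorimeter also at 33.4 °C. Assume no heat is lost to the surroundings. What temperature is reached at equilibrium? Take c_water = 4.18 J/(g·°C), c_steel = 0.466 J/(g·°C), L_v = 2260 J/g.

Let T be the final temperature. ΣQ_i = 0:
condense steam: −11.5×2260 = −25990; condensed water 100 °C→T: 48.07(T − 100); original water: 2625(T − 33.4); cup: 130.48(T − 33.4)
2803.6 T = 25990 + 4807 + 92034 = 122831
T ≈ 43.81 °C — below 100 °C, confirming all the steam condensed.

T_f ≈ 43.8 °C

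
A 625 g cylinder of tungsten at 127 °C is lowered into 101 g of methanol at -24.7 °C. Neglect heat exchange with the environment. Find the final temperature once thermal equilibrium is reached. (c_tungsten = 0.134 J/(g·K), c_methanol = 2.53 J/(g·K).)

T_f ≈ 12.7 °C

Heat lost by the tungsten equals heat gained by the methanol:
625·0.134·(127 − T) = 101·2.53·(T − (-24.7))
83.75(127 − T) = 255.53(T − (-24.7))
339.28 T = 4324.7  ⇒  T ≈ 12.75 °C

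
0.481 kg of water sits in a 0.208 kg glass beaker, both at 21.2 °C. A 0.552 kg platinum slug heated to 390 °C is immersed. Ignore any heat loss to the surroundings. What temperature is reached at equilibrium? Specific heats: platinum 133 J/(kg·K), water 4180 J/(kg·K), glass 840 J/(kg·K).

Heat gained plus heat lost sum to zero:
0.552×133×(T − 390) + 0.481×4180×(T − 21.2) + 0.208×840×(T − 21.2) = 0
73.42(T − 390) + 2010.6(T − 21.2) + 174.72(T − 21.2) = 0
2258.7 T = 74961
T ≈ 33.19 °C

T_f ≈ 33.2 °C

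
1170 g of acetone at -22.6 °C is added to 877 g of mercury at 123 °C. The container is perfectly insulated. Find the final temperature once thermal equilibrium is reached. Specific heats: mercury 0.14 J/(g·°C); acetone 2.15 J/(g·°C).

T_f ≈ -15.8 °C

Setting the total heat transfer to zero:
877*0.14*(T − 123) + 1170*2.15*(T − (-22.6)) = 0
122.78(T − 123) + 2515.5(T − (-22.6)) = 0
2638.3 T = -41748
T = -41748 / 2638.3 = -15.8 °C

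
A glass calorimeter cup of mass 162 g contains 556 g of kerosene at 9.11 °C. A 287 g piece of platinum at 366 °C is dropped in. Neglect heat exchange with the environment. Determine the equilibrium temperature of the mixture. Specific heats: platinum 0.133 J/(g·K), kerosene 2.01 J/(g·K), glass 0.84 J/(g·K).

T_f ≈ 19.7 °C

Net heat exchanged in the isolated system is zero:
287×0.133×(T − 366) + 556×2.01×(T − 9.11) + 162×0.84×(T − 9.11) = 0
38.17(T − 366) + 1117.6(T − 9.11) + 136.08(T − 9.11) = 0
1291.8 T = 25391
T ≈ 19.66 °C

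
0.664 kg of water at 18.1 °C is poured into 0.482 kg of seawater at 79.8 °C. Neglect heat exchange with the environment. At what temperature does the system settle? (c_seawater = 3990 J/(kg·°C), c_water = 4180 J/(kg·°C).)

Taking heat into each body as positive, Σ m c ΔT = 0:
0.482×3990×(T − 79.8) + 0.664×4180×(T − 18.1) = 0
1923.2(T − 79.8) + 2775.5(T − 18.1) = 0
4698.7 T = 203707
T ≈ 43.35 °C

T_f ≈ 43.4 °C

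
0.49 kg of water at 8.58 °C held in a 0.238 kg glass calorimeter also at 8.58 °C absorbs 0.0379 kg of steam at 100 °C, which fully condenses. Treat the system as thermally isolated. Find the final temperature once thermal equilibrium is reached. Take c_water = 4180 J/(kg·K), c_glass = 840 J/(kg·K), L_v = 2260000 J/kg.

T_f ≈ 50.2 °C

Taking heat into each body as positive, Σ m c ΔT = 0:
latent heat released on condensation: 0.0379×2260000 = 85654; condensate cools 100→T: 0.0379×4180×(T − 100) = 158.42(T − 100); water warms: 0.49×4180×(T − 8.58) = 2048.2(T − 8.58); cup: 199.92(T − 8.58)
2406.5 T = 85654 + 15842 + 19289 = 120785
T ≈ 50.19 °C — below 100 °C, confirming all the steam condensed.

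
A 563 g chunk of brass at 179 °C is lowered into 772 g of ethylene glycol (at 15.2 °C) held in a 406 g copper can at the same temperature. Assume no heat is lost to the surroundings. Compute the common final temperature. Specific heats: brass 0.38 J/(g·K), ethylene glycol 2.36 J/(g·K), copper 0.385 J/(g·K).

T_f ≈ 31.2 °C

Setting the total heat transfer to zero:
563*0.38*(T − 179) + 772*2.36*(T − 15.2) + 406*0.385*(T − 15.2) = 0
2192.2 T = 68364
T = 68364/2192.2 ≈ 31.19 °C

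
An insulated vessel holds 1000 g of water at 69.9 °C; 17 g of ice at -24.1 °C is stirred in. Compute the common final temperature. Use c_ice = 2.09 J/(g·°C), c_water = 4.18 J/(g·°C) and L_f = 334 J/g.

Net heat exchanged in the isolated system is zero:
warm ice to 0 °C: 17×2.09×(0 − (-24.1)) = 856.27; latent heat to melt: 17×334 = 5678; meltwater 0→T: 17×4.18×T = 71.06 T; water: 4180(T − 69.9)
4251.1 T = 292182 − 6534.3 = 285648
T ≈ 67.19 °C (positive, so assuming full melt was valid).

T_f ≈ 67.2 °C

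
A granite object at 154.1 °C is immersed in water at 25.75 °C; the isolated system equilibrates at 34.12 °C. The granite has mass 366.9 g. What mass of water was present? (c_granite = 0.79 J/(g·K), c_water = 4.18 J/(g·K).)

m ≈ 994 g

Heat lost by the granite = heat gained by the water:
366.9·0.79·(154.1 − 34.12) = m·4.18·(34.12 − 25.75)
34.99 m = 34776  ⇒  m ≈ 994 g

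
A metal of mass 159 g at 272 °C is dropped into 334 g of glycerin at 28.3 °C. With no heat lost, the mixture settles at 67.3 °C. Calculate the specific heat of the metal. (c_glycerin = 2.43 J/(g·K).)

c ≈ 0.973 J/(g·K)

Heat lost by the metal = heat gained by the glycerin:
159·c·(272 − 67.3) = 334·2.43·(67.3 − 28.3)
32547 c = 31653  ⇒  c ≈ 0.9725 J/(g·K)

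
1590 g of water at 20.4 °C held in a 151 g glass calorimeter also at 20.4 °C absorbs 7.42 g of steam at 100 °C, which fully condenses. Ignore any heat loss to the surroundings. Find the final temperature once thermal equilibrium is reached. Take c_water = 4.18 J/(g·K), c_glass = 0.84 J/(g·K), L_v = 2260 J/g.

T_f ≈ 23.2 °C

Conservation of energy gives ΣQ = 0:
latent heat released on condensation: 7.42×2260 = 16769
  condensate cools 100→T: 7.42×4.18×(T − 100) = 31.02(T − 100)
  original water: 6646.2(T − 20.4)
  cup: 126.84(T − 20.4)
6804.1 T = 16769 + 3101.6 + 138170 = 158041
T ≈ 23.23 °C — below 100 °C, confirming all the steam condensed.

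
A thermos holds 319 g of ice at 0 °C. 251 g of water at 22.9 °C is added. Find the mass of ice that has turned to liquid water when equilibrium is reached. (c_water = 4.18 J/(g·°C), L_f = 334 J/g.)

m_melted ≈ 71.9 g

Cooling the water to 0 °C releases 251×4.18×22.9 = 24026 J.
Melting all 319 g of ice would need 319×334 = 106546 J.
24026 J < 106546 J, so only part of the ice melts and the system sits at 0 °C.
m_melt = 24026 / L_f = 71.93 g.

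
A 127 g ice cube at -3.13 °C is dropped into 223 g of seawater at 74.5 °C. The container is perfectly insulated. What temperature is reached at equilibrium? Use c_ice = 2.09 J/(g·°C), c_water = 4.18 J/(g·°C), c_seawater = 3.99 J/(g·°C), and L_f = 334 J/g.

Setting the total heat transfer to zero:
ice -3.13→0 °C: 127·2.09·3.13 = 830.8; latent heat to melt: 127·334 = 42418; meltwater 0→T: 127·4.18·T = 530.86 T; seawater: 889.77(T − 74.5)
1420.6 T = 66288 − 43249 = 23039
T ≈ 16.22 °C (positive, so assuming full melt was valid).

T_f ≈ 16.2 °C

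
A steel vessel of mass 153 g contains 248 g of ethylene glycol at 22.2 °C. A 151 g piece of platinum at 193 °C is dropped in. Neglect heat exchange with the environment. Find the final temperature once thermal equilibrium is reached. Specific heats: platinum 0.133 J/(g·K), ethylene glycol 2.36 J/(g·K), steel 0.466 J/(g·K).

Heat gained plus heat lost sum to zero:
151×0.133×(T − 193) + 248×2.36×(T − 22.2) + 153×0.466×(T − 22.2) = 0
(20.08 + 585.28 + 71.3) T = 20.08×193 + 585.28×22.2 + 71.3×22.2
T ≈ 27.27 °C

T_f ≈ 27.3 °C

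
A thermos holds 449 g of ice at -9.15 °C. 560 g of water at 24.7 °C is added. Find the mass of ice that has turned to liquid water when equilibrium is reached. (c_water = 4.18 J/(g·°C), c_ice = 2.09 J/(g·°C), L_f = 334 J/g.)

Heat available from the water dropping to 0 °C: 560×4.18×24.7 = 57818 J.
Warming the ice to 0 °C takes 449×2.09×9.15 = 8586.5 J, leaving 49231 J for melting.
To melt every bit of ice: 449×334 = 149966 J.
49231 J < 149966 J, so only part of the ice melts and the system sits at 0 °C.
Mass melted = 49231/334 ≈ 147.4 g.

m_melted ≈ 147 g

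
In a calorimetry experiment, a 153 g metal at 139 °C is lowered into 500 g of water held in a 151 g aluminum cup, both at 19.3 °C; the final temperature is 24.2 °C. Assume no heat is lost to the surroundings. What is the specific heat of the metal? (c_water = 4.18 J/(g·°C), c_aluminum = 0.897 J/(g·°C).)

c ≈ 0.621 J/(g·°C)

Setting the total heat transfer to zero:
153·c·(24.2 − 139) + 500·4.18·(24.2 − 19.3) + 151·0.897·(24.2 − 19.3) = 0
-17564 c = -10905
c = -10905/-17564 ≈ 0.6208 J/(g·°C)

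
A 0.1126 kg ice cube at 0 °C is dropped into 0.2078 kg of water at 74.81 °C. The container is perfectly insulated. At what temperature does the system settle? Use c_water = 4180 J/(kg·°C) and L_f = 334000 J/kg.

Energy conservation, ΣQ = 0:
latent heat to melt: 0.1126·334000 = 37608; warm the meltwater: 470.67 T; water cools: 0.2078·4180·(T − 74.81) = 868.6(T − 74.81)
1339.3 T = 64980 − 37608 = 27372
T ≈ 20.44 °C (positive, so assuming full melt was valid).

T_f ≈ 20.4 °C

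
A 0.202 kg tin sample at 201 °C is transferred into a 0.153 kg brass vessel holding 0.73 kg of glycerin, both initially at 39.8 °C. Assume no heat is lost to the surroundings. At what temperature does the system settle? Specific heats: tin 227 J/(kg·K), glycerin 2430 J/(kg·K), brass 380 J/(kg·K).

Heat gained plus heat lost sum to zero:
0.202×227×(T − 201) + 0.73×2430×(T − 39.8) + 0.153×380×(T − 39.8) = 0
45.85(T − 201) + 1773.9(T − 39.8) + 58.14(T − 39.8) = 0
1877.9 T = 82132
T = 82132/1877.9 ≈ 43.74 °C

T_f ≈ 43.7 °C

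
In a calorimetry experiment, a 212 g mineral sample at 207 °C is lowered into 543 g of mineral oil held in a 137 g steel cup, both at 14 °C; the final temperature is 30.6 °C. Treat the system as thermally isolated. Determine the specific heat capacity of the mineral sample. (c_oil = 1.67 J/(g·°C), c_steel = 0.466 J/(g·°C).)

Setting the total heat transfer to zero:
212×c×(30.6 − 207) + 543×1.67×(30.6 − 14) + 137×0.466×(30.6 − 14) = 0
-37397 c = -16113
c = -16113/-37397 ≈ 0.4309 J/(g·°C)

c ≈ 0.431 J/(g·°C)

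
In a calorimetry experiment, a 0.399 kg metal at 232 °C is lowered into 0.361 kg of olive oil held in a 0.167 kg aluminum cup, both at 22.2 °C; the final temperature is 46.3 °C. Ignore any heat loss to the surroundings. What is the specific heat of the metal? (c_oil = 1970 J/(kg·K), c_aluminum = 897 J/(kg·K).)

Setting the total heat transfer to zero:
0.399×c×(46.3 − 232) + 0.361×1970×(46.3 − 22.2) + 0.167×897×(46.3 − 22.2) = 0
-74.09 c = -20749
c = -20749/-74.09 ≈ 280 J/(kg·K)

c ≈ 280 J/(kg·K)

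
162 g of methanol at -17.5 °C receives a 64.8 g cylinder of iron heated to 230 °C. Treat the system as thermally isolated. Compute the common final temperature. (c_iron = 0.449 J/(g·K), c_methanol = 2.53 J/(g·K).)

Conservation of energy gives ΣQ = 0:
64.8·0.449·(T − 230) + 162·2.53·(T − (-17.5)) = 0
29.1(T − 230) + 409.86(T − (-17.5)) = 0
(29.1 + 409.86) T = 29.1·230 + 409.86·(-17.5)
T = -480.65 / 438.96 = -1.09 °C

T_f ≈ -1.1 °C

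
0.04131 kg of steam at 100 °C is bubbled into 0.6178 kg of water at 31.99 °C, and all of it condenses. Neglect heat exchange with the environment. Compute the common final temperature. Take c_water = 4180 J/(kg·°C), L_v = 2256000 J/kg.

T_f ≈ 70.1 °C

Setting the total heat transfer to zero:
steam→water at 100 °C releases m L_v = 0.04131·2256000 = 93195; condensed water 100 °C→T: 172.68(T − 100); water warms: 0.6178·4180·(T − 31.99) = 2582.4(T − 31.99)
2755.1 T = 93195 + 17268 + 82611 = 193074
T ≈ 70.08 °C (< 100 °C, so full condensation is consistent).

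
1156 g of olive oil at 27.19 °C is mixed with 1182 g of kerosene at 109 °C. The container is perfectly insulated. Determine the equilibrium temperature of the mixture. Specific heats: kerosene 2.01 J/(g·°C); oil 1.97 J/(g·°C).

Let T be the final temperature. ΣQ_i = 0:
1182·2.01·(T − 109) + 1156·1.97·(T − 27.19) = 0
2375.8(T − 109) + 2277.3(T − 27.19) = 0
(2375.8 + 2277.3) T = 2375.8·109 + 2277.3·27.19
T = 320885 / 4653.1 = 69 °C

T_f ≈ 69.0 °C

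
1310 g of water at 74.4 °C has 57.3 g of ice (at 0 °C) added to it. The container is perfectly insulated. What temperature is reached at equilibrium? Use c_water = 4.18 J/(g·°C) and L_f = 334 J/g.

T_f ≈ 67.9 °C

Conservation of energy gives ΣQ = 0:
latent heat to melt: 57.3·334 = 19138; warm the meltwater: 239.51 T; water: 5475.8(T − 74.4)
5715.3 T = 407400 − 19138 = 388261
T ≈ 67.93 °C — above 0 °C, consistent with complete melting.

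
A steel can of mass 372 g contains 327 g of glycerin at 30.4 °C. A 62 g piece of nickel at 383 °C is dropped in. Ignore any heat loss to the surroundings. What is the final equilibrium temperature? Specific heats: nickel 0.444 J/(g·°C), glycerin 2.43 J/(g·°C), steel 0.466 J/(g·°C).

T_f is the heat-capacity-weighted average of the initial temperatures:
T_f = (27.53·383 + 794.61·30.4 + 173.35·30.4) / (27.53 + 794.61 + 173.35)
    = 39969 / 995.49 ≈ 40.15 °C

T_f ≈ 40.2 °C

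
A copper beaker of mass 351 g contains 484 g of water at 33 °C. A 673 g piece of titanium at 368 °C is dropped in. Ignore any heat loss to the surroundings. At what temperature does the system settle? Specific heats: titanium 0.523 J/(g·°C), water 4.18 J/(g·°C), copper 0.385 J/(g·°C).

Conservation of energy gives ΣQ = 0:
673·0.523·(T − 368) + 484·4.18·(T − 33) + 351·0.385·(T − 33) = 0
351.98(T − 368) + 2023.1(T − 33) + 135.13(T − 33) = 0
(351.98 + 2023.1 + 135.13) T = 351.98·368 + 2023.1·33 + 135.13·33
T ≈ 79.97 °C

T_f ≈ 80.0 °C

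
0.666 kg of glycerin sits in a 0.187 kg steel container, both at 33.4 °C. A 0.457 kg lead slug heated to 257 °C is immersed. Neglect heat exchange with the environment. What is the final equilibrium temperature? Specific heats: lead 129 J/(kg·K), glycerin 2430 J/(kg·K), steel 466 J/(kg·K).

T_f ≈ 40.9 °C

Heat gained plus heat lost sum to zero:
0.457×129×(T − 257) + 0.666×2430×(T − 33.4) + 0.187×466×(T − 33.4) = 0
58.95(T − 257) + 1618.4(T − 33.4) + 87.14(T − 33.4) = 0
(58.95 + 1618.4 + 87.14) T = 58.95×257 + 1618.4×33.4 + 87.14×33.4
T = 72115/1764.5 ≈ 40.87 °C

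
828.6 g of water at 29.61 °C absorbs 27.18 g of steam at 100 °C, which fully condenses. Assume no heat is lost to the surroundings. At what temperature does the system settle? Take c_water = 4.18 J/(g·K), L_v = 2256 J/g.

T_f ≈ 49.0 °C

Sum of m c ΔT and latent-heat terms is zero:
condense steam: −27.18×2256 = −61318; condensate cools 100→T: 27.18×4.18×(T − 100) = 113.61(T − 100); original water: 3463.5(T − 29.61)
3577.2 T = 61318 + 11361 + 102556 = 175235
T ≈ 48.99 °C, under the boiling point, so the assumption holds.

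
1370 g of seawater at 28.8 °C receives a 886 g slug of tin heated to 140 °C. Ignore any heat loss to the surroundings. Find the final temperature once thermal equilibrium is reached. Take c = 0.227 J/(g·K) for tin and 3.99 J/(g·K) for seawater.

Energy conservation, ΣQ = 0:
886·0.227·(T − 140) + 1370·3.99·(T − 28.8) = 0
(201.12 + 5466.3) T = 201.12·140 + 5466.3·28.8
T ≈ 32.75 °C

T_f ≈ 32.7 °C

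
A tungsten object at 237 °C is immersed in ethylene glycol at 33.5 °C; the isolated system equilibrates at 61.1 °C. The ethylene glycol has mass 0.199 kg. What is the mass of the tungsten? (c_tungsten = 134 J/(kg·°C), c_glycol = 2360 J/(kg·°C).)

m ≈ 0.55 kg

Heat lost by the tungsten = heat gained by the glycol:
m×134×(237 − 61.1) = 0.199×2360×(61.1 − 33.5)
23571 m = 12962  ⇒  m ≈ 0.5499 kg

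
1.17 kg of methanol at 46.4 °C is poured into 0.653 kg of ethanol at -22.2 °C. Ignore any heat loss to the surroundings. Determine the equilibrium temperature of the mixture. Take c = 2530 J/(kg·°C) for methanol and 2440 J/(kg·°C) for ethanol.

T_f ≈ 22.4 °C

Conservation of energy gives ΣQ = 0:
1.17*2530*(T − 46.4) + 0.653*2440*(T − (-22.2)) = 0
2960.1(T − 46.4) + 1593.3(T − (-22.2)) = 0
4553.4 T = 101977
T = 101977 / 4553.4 = 22.4 °C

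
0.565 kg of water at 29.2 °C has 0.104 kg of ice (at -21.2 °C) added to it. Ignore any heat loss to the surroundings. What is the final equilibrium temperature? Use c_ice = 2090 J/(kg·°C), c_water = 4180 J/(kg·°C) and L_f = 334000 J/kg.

T_f ≈ 10.6 °C

Conservation of energy gives ΣQ = 0:
ice -21.2→0 °C: 0.104·2090·21.2 = 4608
  latent heat to melt: 0.104·334000 = 34736
  warm the meltwater: 434.72 T
  water cools: 0.565·4180·(T − 29.2) = 2361.7(T − 29.2)
2796.4 T = 68962 − 39344 = 29618
T ≈ 10.59 °C — above 0 °C, consistent with complete melting.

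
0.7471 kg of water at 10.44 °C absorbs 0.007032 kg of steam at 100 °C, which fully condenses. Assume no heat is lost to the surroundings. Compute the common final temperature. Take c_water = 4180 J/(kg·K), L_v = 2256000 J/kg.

T_f ≈ 16.3 °C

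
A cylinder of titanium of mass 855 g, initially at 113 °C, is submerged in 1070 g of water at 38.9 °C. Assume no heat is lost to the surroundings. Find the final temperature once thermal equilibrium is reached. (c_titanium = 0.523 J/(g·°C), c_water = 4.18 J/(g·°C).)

|Q_titanium| = |Q_water|:
855×0.523×(113 − T) = 1070×4.18×(T − 38.9)
447.17(113 − T) = 4472.6(T − 38.9)
4919.8 T = 224514  ⇒  T ≈ 45.64 °C

T_f ≈ 45.6 °C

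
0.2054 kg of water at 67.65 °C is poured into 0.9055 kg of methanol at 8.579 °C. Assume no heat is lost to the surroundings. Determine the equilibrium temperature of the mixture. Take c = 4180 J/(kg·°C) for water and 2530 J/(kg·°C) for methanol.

Heat gained plus heat lost sum to zero:
0.2054·4180·(T − 67.65) + 0.9055·2530·(T − 8.579) = 0
858.57(T − 67.65) + 2290.9(T − 8.579) = 0
(858.57 + 2290.9) T = 858.57·67.65 + 2290.9·8.579
T = 77736 / 3149.5 = 24.7 °C

T_f ≈ 24.7 °C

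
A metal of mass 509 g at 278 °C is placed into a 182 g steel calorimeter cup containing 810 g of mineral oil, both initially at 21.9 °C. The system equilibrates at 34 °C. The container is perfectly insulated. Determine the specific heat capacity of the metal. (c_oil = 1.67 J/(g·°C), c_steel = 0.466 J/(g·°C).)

Energy conservation, ΣQ = 0:
509·c·(34 − 278) + 810·1.67·(34 − 21.9) + 182·0.466·(34 − 21.9) = 0
-124196 c = -17394
c = -17394/-124196 ≈ 0.1401 J/(g·°C)

c ≈ 0.14 J/(g·°C)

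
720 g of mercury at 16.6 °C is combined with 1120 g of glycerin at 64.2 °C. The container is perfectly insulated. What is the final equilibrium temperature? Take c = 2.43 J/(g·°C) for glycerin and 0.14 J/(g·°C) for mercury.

T_f ≈ 62.5 °C

Conservation of energy gives ΣQ = 0:
1120×2.43×(T − 64.2) + 720×0.14×(T − 16.6) = 0
2721.6(T − 64.2) + 100.8(T − 16.6) = 0
2822.4 T = 176400
T = 176400/2822.4 ≈ 62.50 °C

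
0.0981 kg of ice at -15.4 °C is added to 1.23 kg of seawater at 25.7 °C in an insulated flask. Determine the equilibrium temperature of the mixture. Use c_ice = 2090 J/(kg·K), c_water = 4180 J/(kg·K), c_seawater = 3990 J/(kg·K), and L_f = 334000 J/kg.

Heat gained plus heat lost sum to zero:
warm ice to 0 °C: 0.0981×2090×(0 − (-15.4)) = 3157.4; latent heat to melt: 0.0981×334000 = 32765; warm the meltwater: 410.06 T; seawater cools: 1.23×3990×(T − 25.7) = 4907.7(T − 25.7)
5317.8 T = 126128 − 35923 = 90205
T ≈ 16.96 °C (positive, so assuming full melt was valid).

T_f ≈ 17.0 °C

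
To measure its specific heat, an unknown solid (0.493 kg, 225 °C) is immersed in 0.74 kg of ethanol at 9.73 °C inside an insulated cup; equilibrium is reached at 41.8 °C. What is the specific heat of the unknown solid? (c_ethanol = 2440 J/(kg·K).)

c ≈ 641 J/(kg·K)

Heat lost by the unknown solid = heat gained by the ethanol:
0.493×c×(225 − 41.8) = 0.74×2440×(41.8 − 9.73)
90.32 c = 57906  ⇒  c ≈ 641.1 J/(kg·K)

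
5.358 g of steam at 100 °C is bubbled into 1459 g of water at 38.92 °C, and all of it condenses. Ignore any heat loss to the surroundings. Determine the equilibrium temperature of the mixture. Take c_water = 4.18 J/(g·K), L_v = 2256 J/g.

T_f ≈ 41.1 °C

Energy conservation, ΣQ = 0:
steam→water at 100 °C releases m L_v = 5.358·2256 = 12088; condensate cools 100→T: 5.358·4.18·(T − 100) = 22.4(T − 100); water warms: 1459·4.18·(T − 38.92) = 6098.6(T − 38.92)
6121 T = 12088 + 2239.6 + 237358 = 251686
T ≈ 41.12 °C, under the boiling point, so the assumption holds.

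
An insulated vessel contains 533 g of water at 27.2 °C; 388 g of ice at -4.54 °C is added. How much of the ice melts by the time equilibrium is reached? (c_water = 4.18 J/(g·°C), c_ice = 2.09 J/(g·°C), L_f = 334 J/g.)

Heat available from the water dropping to 0 °C: 533·4.18·27.2 = 60600 J.
Warming the ice to 0 °C takes 388·2.09·4.54 = 3681.6 J, leaving 56918 J for melting.
Melting all 388 g of ice would need 388·334 = 129592 J.
Since 56918 < 129592 J, not all the ice melts; equilibrium is at 0 °C.
m_melted·334 = 56918  ⇒  m_melted ≈ 170.4 g.

m_melted ≈ 170 g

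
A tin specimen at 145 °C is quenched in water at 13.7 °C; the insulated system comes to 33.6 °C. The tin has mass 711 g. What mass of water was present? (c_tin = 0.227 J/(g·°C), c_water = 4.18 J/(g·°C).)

Energy conservation, ΣQ = 0:
711×0.227×(33.6 − 145) + m×4.18×(33.6 − 13.7) = 0
83.18 m = 17980
m = 17980/83.18 ≈ 216.1 g

m ≈ 216 g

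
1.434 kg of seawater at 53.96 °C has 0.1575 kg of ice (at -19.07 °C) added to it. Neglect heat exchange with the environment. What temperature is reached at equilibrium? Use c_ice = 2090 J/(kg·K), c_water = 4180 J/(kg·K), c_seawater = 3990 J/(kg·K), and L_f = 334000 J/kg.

Conservation of energy gives ΣQ = 0:
warm ice to 0 °C: 0.1575·2090·(0 − (-19.07)) = 6277.4; fusion: m_ice L_f = 0.1575·334000 = 52605; meltwater 0→T: 0.1575·4180·T = 658.35 T; seawater: 5721.7(T − 53.96)
6380 T = 308741 − 58882 = 249858
T ≈ 39.16 °C. Since T > 0 °C, the all-ice-melts assumption holds.

T_f ≈ 39.2 °C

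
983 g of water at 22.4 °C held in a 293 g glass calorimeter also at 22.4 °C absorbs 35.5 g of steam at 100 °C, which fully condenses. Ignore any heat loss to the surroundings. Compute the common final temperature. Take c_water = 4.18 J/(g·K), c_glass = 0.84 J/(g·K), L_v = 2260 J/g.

T_f ≈ 42.8 °C

Sum of m c ΔT and latent-heat terms is zero:
steam→water at 100 °C releases m L_v = 35.5×2260 = 80230; condensed water 100 °C→T: 148.39(T − 100); water warms: 983×4.18×(T − 22.4) = 4108.9(T − 22.4); cup: 246.12(T − 22.4)
4503.4 T = 80230 + 14839 + 97553 = 192622
T ≈ 42.77 °C, under the boiling point, so the assumption holds.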